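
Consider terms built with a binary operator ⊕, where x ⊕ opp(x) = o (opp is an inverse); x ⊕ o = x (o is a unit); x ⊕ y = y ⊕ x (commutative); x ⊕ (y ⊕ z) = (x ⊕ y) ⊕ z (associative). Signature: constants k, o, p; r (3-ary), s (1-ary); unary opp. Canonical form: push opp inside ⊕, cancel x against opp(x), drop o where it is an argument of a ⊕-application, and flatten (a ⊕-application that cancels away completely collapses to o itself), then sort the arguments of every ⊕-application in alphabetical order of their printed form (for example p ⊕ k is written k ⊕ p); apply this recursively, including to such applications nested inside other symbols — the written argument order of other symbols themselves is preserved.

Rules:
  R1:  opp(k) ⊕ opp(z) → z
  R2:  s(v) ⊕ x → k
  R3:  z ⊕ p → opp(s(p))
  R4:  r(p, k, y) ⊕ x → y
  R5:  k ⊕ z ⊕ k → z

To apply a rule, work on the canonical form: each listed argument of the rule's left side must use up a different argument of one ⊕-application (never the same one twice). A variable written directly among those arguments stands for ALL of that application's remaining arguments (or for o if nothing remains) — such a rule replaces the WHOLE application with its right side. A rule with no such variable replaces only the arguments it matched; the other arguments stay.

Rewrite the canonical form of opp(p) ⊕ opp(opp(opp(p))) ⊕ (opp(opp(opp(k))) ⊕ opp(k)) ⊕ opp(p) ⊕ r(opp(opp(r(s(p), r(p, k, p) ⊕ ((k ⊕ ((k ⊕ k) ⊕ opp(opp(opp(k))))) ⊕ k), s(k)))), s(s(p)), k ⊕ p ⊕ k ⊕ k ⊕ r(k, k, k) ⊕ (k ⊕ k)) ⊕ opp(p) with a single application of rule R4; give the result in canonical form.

Answer: opp(k) ⊕ opp(k) ⊕ opp(p) ⊕ opp(p) ⊕ opp(p) ⊕ opp(p) ⊕ r(r(s(p), p, s(k)), s(s(p)), k ⊕ k ⊕ k ⊕ k ⊕ k ⊕ p ⊕ r(k, k, k))

Derivation:
Canonical form:  opp(k) ⊕ opp(k) ⊕ opp(p) ⊕ opp(p) ⊕ opp(p) ⊕ opp(p) ⊕ r(r(s(p), k ⊕ k ⊕ k ⊕ r(p, k, p), s(k)), s(s(p)), k ⊕ k ⊕ k ⊕ k ⊕ k ⊕ p ⊕ r(k, k, k))
Apply R4:  consuming r(p, k, p);  x := k ⊕ k ⊕ k, y := p
Every leftover argument binds to the variable; the entire application is replaced.
New term:  opp(k) ⊕ opp(k) ⊕ opp(p) ⊕ opp(p) ⊕ opp(p) ⊕ opp(p) ⊕ r(r(s(p), p, s(k)), s(s(p)), k ⊕ k ⊕ k ⊕ k ⊕ k ⊕ p ⊕ r(k, k, k))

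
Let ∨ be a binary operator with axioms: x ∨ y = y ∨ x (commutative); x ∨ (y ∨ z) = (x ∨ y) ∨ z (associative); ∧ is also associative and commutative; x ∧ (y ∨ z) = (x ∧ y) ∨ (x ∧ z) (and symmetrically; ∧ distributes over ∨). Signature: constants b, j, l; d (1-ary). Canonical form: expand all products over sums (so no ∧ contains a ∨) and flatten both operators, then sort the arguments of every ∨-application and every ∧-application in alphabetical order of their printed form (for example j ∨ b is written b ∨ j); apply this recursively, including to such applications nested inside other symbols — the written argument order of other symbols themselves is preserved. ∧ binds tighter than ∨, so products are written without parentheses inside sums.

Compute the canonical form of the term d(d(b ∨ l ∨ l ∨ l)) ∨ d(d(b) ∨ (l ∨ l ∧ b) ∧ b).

Distribute:  d(d(b ∨ l ∨ l ∨ l)) ∨ d(b ∧ b ∧ l ∨ b ∧ l ∨ d(b))
Order the arguments:  d(b ∧ b ∧ l ∨ b ∧ l ∨ d(b)) ∨ d(d(b ∨ l ∨ l ∨ l))

Answer: d(b ∧ b ∧ l ∨ b ∧ l ∨ d(b)) ∨ d(d(b ∨ l ∨ l ∨ l))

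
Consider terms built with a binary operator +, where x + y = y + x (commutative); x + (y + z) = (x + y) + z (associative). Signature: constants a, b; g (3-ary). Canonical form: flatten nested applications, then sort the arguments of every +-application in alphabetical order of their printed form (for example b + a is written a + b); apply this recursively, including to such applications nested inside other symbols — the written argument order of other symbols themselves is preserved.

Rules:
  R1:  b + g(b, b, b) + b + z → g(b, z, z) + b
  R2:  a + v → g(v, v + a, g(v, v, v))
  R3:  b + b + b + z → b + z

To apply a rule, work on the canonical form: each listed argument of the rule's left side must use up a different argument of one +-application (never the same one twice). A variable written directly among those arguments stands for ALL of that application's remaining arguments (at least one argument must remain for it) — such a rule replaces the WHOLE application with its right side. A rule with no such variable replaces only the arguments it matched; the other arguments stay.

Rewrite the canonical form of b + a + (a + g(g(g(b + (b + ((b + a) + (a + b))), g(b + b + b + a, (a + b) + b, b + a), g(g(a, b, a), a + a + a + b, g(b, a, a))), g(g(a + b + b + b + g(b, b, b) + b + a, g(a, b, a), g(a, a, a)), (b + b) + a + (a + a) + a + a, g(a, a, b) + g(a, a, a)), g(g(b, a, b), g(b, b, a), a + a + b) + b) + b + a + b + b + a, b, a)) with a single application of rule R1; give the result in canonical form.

Canonical form:  a + a + b + g(a + a + b + b + b + g(g(a + a + b + b + b + b, g(a + b + b + b, a + b + b, a + b), g(g(a, b, a), a + a + a + b, g(b, a, a))), g(g(a + a + b + b + b + b + g(b, b, b), g(a, b, a), g(a, a, a)), a + a + a + a + a + b + b, g(a, a, a) + g(a, a, b)), b + g(g(b, a, b), g(b, b, a), a + a + b)), b, a)
R1 matches:  uses b, b, g(b, b, b);  z := a + a + b + b
The extension variable absorbs all remaining arguments, so the whole application is rewritten.
Giving:  a + a + b + g(a + a + b + b + b + g(g(a + a + b + b + b + b, g(a + b + b + b, a + b + b, a + b), g(g(a, b, a), a + a + a + b, g(b, a, a))), g(g(b + g(b, a + a + b + b, a + a + b + b), g(a, b, a), g(a, a, a)), a + a + a + a + a + b + b, g(a, a, a) + g(a, a, b)), b + g(g(b, a, b), g(b, b, a), a + a + b)), b, a)

Answer: a + a + b + g(a + a + b + b + b + g(g(a + a + b + b + b + b, g(a + b + b + b, a + b + b, a + b), g(g(a, b, a), a + a + a + b, g(b, a, a))), g(g(b + g(b, a + a + b + b, a + a + b + b), g(a, b, a), g(a, a, a)), a + a + a + a + a + b + b, g(a, a, a) + g(a, a, b)), b + g(g(b, a, b), g(b, b, a), a + a + b)), b, a)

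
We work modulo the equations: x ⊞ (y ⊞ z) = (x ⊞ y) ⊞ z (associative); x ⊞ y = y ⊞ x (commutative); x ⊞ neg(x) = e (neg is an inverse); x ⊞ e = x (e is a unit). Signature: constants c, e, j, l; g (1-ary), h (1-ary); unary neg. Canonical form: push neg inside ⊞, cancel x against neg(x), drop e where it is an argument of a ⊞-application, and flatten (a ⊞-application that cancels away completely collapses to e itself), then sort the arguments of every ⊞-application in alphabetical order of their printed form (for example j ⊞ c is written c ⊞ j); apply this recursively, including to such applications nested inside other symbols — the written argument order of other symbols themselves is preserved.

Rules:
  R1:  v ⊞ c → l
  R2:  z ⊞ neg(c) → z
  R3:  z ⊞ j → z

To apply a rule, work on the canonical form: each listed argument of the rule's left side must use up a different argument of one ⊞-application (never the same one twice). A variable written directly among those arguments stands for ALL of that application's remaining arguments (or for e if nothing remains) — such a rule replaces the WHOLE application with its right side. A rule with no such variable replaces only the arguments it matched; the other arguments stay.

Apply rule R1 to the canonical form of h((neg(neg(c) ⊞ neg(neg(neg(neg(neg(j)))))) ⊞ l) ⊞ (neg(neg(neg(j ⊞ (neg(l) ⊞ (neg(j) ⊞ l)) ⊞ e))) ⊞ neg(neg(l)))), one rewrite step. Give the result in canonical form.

Answer: h(l)

Derivation:
Canonical form:  h(c ⊞ j ⊞ l ⊞ l)
Match R1:  consume c;  v := j ⊞ l ⊞ l
The extension variable absorbs all remaining arguments, so the whole application is rewritten.
New term:  h(l)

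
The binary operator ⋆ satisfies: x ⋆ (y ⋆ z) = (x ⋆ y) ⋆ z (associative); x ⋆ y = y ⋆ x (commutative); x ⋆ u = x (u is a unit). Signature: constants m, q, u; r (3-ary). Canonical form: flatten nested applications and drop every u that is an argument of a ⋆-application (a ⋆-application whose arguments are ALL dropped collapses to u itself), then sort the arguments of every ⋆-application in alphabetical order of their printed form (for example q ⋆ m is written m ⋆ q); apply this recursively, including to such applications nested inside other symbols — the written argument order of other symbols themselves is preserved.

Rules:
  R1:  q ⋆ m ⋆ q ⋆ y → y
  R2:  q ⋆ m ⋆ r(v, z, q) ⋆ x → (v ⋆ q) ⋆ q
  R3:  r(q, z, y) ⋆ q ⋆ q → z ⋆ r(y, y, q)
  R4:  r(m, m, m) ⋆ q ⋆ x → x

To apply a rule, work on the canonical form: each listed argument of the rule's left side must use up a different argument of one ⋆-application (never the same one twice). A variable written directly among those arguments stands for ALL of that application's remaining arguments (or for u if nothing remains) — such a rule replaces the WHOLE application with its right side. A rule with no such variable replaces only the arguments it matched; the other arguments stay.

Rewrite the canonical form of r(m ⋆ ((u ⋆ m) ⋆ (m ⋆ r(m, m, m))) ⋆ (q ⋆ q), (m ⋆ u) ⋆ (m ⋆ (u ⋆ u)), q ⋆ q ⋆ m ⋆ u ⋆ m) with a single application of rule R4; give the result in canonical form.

Answer: r(m ⋆ m ⋆ m ⋆ q, m ⋆ m, m ⋆ m ⋆ q ⋆ q)

Derivation:
Canonical form:  r(m ⋆ m ⋆ m ⋆ q ⋆ q ⋆ r(m, m, m), m ⋆ m, m ⋆ m ⋆ q ⋆ q)
Apply R4:  consuming q, r(m, m, m);  x := m ⋆ m ⋆ m ⋆ q
Every leftover argument binds to the variable; the entire application is replaced.
Result:  r(m ⋆ m ⋆ m ⋆ q, m ⋆ m, m ⋆ m ⋆ q ⋆ q)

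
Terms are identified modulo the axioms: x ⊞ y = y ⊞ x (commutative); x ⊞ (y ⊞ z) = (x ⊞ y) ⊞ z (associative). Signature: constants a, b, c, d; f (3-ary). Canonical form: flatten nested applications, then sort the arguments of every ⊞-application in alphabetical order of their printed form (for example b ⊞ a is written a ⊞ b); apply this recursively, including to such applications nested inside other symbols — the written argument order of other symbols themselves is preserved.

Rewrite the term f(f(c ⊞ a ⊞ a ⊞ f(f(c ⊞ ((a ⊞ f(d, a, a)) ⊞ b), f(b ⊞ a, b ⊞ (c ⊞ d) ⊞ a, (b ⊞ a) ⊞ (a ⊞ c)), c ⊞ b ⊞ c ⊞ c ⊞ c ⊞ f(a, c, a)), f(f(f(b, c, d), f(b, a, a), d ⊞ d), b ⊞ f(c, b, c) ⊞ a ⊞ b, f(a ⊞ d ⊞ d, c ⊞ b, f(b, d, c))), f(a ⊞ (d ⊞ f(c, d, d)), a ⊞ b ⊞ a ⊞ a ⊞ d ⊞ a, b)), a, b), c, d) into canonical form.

Focus inside:  c ⊞ a ⊞ a ⊞ f(f(c ⊞ ((a ⊞ f(d, a, a)) ⊞ b), f(b ⊞ a, b ⊞ (c ⊞ d) ⊞ a, (b ⊞ a) ⊞ (a ⊞ c)), c ⊞ b ⊞ c ⊞ c ⊞ c ⊞ f(a, c, a)), f(f(f(b, c, d), f(b, a, a), d ⊞ d), b ⊞ f(c, b, c) ⊞ a ⊞ b, f(a ⊞ d ⊞ d, c ⊞ b, f(b, d, c))), f(a ⊞ (d ⊞ f(c, d, d)), a ⊞ b ⊞ a ⊞ a ⊞ d ⊞ a, b))
Simplify inside:  f(f(c ⊞ ((a ⊞ f(d, a, a)) ⊞ b), f(b ⊞ a, b ⊞ (c ⊞ d) ⊞ a, (b ⊞ a) ⊞ (a ⊞ c)), c ⊞ b ⊞ c ⊞ c ⊞ c ⊞ f(a, c, a)), f(f(f(b, c, d), f(b, a, a), d ⊞ d), b ⊞ f(c, b, c) ⊞ a ⊞ b, f(a ⊞ d ⊞ d, c ⊞ b, f(b, d, c))), f(a ⊞ (d ⊞ f(c, d, d)), a ⊞ b ⊞ a ⊞ a ⊞ d ⊞ a, b))  →  f(f(a ⊞ b ⊞ c ⊞ f(d, a, a), f(a ⊞ b, a ⊞ b ⊞ c ⊞ d, a ⊞ a ⊞ b ⊞ c), b ⊞ c ⊞ c ⊞ c ⊞ c ⊞ f(a, c, a)), f(f(f(b, c, d), f(b, a, a), d ⊞ d), a ⊞ b ⊞ b ⊞ f(c, b, c), f(a ⊞ d ⊞ d, b ⊞ c, f(b, d, c))), f(a ⊞ d ⊞ f(c, d, d), a ⊞ a ⊞ a ⊞ a ⊞ b ⊞ d, b))
Sort arguments:  a ⊞ a ⊞ c ⊞ f(f(a ⊞ b ⊞ c ⊞ f(d, a, a), f(a ⊞ b, a ⊞ b ⊞ c ⊞ d, a ⊞ a ⊞ b ⊞ c), b ⊞ c ⊞ c ⊞ c ⊞ c ⊞ f(a, c, a)), f(f(f(b, c, d), f(b, a, a), d ⊞ d), a ⊞ b ⊞ b ⊞ f(c, b, c), f(a ⊞ d ⊞ d, b ⊞ c, f(b, d, c))), f(a ⊞ d ⊞ f(c, d, d), a ⊞ a ⊞ a ⊞ a ⊞ b ⊞ d, b))
Rebuild:  f(f(a ⊞ a ⊞ c ⊞ f(f(a ⊞ b ⊞ c ⊞ f(d, a, a), f(a ⊞ b, a ⊞ b ⊞ c ⊞ d, a ⊞ a ⊞ b ⊞ c), b ⊞ c ⊞ c ⊞ c ⊞ c ⊞ f(a, c, a)), f(f(f(b, c, d), f(b, a, a), d ⊞ d), a ⊞ b ⊞ b ⊞ f(c, b, c), f(a ⊞ d ⊞ d, b ⊞ c, f(b, d, c))), f(a ⊞ d ⊞ f(c, d, d), a ⊞ a ⊞ a ⊞ a ⊞ b ⊞ d, b)), a, b), c, d)

Answer: f(f(a ⊞ a ⊞ c ⊞ f(f(a ⊞ b ⊞ c ⊞ f(d, a, a), f(a ⊞ b, a ⊞ b ⊞ c ⊞ d, a ⊞ a ⊞ b ⊞ c), b ⊞ c ⊞ c ⊞ c ⊞ c ⊞ f(a, c, a)), f(f(f(b, c, d), f(b, a, a), d ⊞ d), a ⊞ b ⊞ b ⊞ f(c, b, c), f(a ⊞ d ⊞ d, b ⊞ c, f(b, d, c))), f(a ⊞ d ⊞ f(c, d, d), a ⊞ a ⊞ a ⊞ a ⊞ b ⊞ d, b)), a, b), c, d)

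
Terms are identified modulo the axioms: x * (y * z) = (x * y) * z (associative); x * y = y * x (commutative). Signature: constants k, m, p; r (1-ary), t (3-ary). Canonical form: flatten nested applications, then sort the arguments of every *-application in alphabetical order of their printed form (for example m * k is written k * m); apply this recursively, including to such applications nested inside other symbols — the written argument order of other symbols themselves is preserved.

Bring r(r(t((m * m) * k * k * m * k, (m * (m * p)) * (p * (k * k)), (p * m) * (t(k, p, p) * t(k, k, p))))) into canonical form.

Answer: r(r(t(k * k * k * m * m * m, k * k * m * m * p * p, m * p * t(k, k, p) * t(k, p, p))))

Derivation:
Descend into:  (p * m) * (t(k, p, p) * t(k, k, p))
Un-nest:  p * m * t(k, p, p) * t(k, k, p)
Order the arguments:  m * p * t(k, k, p) * t(k, p, p)
Rebuild:  r(r(t(k * k * k * m * m * m, k * k * m * m * p * p, m * p * t(k, k, p) * t(k, p, p))))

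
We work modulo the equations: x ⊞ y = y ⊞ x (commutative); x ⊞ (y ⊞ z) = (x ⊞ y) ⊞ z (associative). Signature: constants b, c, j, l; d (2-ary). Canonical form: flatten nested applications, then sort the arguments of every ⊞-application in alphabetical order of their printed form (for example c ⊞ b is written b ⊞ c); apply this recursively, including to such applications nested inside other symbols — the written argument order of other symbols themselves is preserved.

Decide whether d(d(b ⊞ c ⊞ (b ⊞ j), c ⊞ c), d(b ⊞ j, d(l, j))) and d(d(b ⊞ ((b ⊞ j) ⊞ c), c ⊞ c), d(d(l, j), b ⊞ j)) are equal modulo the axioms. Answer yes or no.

Answer: no — d(d(b ⊞ b ⊞ c ⊞ j, c ⊞ c), d(b ⊞ j, d(l, j))) vs d(d(b ⊞ b ⊞ c ⊞ j, c ⊞ c), d(d(l, j), b ⊞ j))

Derivation:
Left:  d(d(b ⊞ c ⊞ (b ⊞ j), c ⊞ c), d(b ⊞ j, d(l, j)))
  Work inside:  b ⊞ c ⊞ (b ⊞ j)
  Un-nest:  b ⊞ c ⊞ b ⊞ j
  Sort:  b ⊞ b ⊞ c ⊞ j
  Put back:  d(d(b ⊞ b ⊞ c ⊞ j, c ⊞ c), d(b ⊞ j, d(l, j)))
Right:  d(d(b ⊞ ((b ⊞ j) ⊞ c), c ⊞ c), d(d(l, j), b ⊞ j))
  Descend into:  b ⊞ ((b ⊞ j) ⊞ c)
  Merge nested applications:  b ⊞ b ⊞ j ⊞ c
  Sort:  b ⊞ b ⊞ c ⊞ j
  Reassemble:  d(d(b ⊞ b ⊞ c ⊞ j, c ⊞ c), d(d(l, j), b ⊞ j))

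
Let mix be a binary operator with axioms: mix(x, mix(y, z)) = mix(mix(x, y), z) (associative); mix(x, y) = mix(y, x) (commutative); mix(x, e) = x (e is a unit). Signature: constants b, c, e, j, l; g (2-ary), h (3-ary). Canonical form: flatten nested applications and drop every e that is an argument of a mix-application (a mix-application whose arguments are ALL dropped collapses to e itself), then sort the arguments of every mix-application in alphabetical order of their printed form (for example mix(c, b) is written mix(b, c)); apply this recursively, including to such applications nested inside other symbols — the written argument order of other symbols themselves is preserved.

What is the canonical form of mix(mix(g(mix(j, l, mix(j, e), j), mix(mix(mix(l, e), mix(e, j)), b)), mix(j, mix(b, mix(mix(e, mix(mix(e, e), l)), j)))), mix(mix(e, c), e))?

Flatten:  mix(g(mix(j, l, mix(j, e), j), mix(mix(mix(l, e), mix(e, j)), b)), j, b, e, e, e, l, j, e, c, e)
Simplify inside:  g(mix(j, l, mix(j, e), j), mix(mix(mix(l, e), mix(e, j)), b))  →  g(mix(j, j, j, l), mix(b, j, l))
Drop the unit:  drop e (×5)
Sort:  mix(b, c, g(mix(j, j, j, l), mix(b, j, l)), j, j, l)

Answer: mix(b, c, g(mix(j, j, j, l), mix(b, j, l)), j, j, l)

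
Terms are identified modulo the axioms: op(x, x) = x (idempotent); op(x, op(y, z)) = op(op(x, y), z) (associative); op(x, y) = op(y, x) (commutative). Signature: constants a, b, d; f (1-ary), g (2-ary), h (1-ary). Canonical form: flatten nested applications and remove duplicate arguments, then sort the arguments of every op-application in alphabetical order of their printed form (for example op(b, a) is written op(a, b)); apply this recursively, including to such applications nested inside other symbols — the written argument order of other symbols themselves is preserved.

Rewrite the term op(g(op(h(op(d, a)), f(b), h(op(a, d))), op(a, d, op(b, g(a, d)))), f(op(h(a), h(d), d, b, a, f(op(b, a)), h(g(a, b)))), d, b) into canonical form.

Canonicalize subterm:  g(op(h(op(d, a)), f(b), h(op(a, d))), op(a, d, op(b, g(a, d))))  →  g(op(f(b), h(op(a, d))), op(a, b, d, g(a, d)))
Canonicalize subterm:  f(op(h(a), h(d), d, b, a, f(op(b, a)), h(g(a, b))))  →  f(op(a, b, d, f(op(a, b)), h(a), h(d), h(g(a, b))))
Sort arguments:  op(b, d, f(op(a, b, d, f(op(a, b)), h(a), h(d), h(g(a, b)))), g(op(f(b), h(op(a, d))), op(a, b, d, g(a, d))))

Answer: op(b, d, f(op(a, b, d, f(op(a, b)), h(a), h(d), h(g(a, b)))), g(op(f(b), h(op(a, d))), op(a, b, d, g(a, d))))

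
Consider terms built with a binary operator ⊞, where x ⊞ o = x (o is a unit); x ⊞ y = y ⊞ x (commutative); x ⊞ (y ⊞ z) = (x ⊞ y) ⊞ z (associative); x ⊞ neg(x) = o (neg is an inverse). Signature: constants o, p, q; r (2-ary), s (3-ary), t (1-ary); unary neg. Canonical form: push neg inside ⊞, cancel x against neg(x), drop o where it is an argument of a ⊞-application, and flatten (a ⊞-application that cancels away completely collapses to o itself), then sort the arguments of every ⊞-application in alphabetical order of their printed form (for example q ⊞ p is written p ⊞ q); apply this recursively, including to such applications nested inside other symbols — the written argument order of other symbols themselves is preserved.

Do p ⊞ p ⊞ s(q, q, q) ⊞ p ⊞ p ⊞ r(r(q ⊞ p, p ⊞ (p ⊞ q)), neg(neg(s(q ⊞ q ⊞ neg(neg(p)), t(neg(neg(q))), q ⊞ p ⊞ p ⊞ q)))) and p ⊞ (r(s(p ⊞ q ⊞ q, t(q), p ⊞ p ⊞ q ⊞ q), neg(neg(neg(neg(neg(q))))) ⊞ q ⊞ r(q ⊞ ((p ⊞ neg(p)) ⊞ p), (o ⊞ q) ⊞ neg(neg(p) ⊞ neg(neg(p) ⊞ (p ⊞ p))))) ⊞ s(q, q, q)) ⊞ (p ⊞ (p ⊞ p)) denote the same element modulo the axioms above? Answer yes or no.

Answer: no — p ⊞ p ⊞ p ⊞ p ⊞ r(r(p ⊞ q, p ⊞ p ⊞ q), s(p ⊞ q ⊞ q, t(q), p ⊞ p ⊞ q ⊞ q)) ⊞ s(q, q, q) vs p ⊞ p ⊞ p ⊞ p ⊞ r(s(p ⊞ q ⊞ q, t(q), p ⊞ p ⊞ q ⊞ q), r(p ⊞ q, p ⊞ p ⊞ q)) ⊞ s(q, q, q)

Derivation:
Left:  p ⊞ p ⊞ s(q, q, q) ⊞ p ⊞ p ⊞ r(r(q ⊞ p, p ⊞ (p ⊞ q)), neg(neg(s(q ⊞ q ⊞ neg(neg(p)), t(neg(neg(q))), q ⊞ p ⊞ p ⊞ q))))
  Push neg inside:  distribute neg over ⊞ and collapse double neg
  Combine occurrences:  p ⊞ p ⊞ p ⊞ p ⊞ s(q, q, q) ⊞ r(r(p ⊞ q, p ⊞ p ⊞ q), s(p ⊞ q ⊞ q, t(q), p ⊞ p ⊞ q ⊞ q))
  Sort arguments:  p ⊞ p ⊞ p ⊞ p ⊞ r(r(p ⊞ q, p ⊞ p ⊞ q), s(p ⊞ q ⊞ q, t(q), p ⊞ p ⊞ q ⊞ q)) ⊞ s(q, q, q)
Right:  p ⊞ (r(s(p ⊞ q ⊞ q, t(q), p ⊞ p ⊞ q ⊞ q), neg(neg(neg(neg(neg(q))))) ⊞ q ⊞ r(q ⊞ ((p ⊞ neg(p)) ⊞ p), (o ⊞ q) ⊞ neg(neg(p) ⊞ neg(neg(p) ⊞ (p ⊞ p))))) ⊞ s(q, q, q)) ⊞ (p ⊞ (p ⊞ p))
  Push neg inside:  distribute neg over ⊞ and collapse double neg
  Collect terms:  p ⊞ p ⊞ p ⊞ p ⊞ r(s(p ⊞ q ⊞ q, t(q), p ⊞ p ⊞ q ⊞ q), r(p ⊞ q, p ⊞ p ⊞ q)) ⊞ s(q, q, q)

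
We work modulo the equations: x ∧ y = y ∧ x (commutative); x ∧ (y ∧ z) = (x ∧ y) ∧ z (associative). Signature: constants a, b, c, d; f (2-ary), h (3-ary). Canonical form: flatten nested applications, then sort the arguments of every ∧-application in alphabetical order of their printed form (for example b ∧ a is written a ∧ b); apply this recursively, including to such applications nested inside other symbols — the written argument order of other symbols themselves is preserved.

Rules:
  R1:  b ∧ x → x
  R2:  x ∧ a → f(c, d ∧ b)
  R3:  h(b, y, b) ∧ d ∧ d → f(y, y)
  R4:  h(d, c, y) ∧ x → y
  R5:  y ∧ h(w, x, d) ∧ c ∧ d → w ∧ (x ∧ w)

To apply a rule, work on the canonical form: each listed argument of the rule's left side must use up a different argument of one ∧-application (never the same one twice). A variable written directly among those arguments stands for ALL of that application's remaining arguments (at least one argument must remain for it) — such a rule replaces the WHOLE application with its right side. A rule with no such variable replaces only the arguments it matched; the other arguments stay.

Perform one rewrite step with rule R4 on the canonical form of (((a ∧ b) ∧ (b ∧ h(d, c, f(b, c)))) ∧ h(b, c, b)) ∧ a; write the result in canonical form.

Answer: f(b, c)

Derivation:
Canonical form:  a ∧ a ∧ b ∧ b ∧ h(b, c, b) ∧ h(d, c, f(b, c))
Apply R4:  consuming h(d, c, f(b, c));  x := a ∧ a ∧ b ∧ b ∧ h(b, c, b), y := f(b, c)
The extension variable absorbs all remaining arguments, so the whole application is rewritten.
New term:  f(b, c)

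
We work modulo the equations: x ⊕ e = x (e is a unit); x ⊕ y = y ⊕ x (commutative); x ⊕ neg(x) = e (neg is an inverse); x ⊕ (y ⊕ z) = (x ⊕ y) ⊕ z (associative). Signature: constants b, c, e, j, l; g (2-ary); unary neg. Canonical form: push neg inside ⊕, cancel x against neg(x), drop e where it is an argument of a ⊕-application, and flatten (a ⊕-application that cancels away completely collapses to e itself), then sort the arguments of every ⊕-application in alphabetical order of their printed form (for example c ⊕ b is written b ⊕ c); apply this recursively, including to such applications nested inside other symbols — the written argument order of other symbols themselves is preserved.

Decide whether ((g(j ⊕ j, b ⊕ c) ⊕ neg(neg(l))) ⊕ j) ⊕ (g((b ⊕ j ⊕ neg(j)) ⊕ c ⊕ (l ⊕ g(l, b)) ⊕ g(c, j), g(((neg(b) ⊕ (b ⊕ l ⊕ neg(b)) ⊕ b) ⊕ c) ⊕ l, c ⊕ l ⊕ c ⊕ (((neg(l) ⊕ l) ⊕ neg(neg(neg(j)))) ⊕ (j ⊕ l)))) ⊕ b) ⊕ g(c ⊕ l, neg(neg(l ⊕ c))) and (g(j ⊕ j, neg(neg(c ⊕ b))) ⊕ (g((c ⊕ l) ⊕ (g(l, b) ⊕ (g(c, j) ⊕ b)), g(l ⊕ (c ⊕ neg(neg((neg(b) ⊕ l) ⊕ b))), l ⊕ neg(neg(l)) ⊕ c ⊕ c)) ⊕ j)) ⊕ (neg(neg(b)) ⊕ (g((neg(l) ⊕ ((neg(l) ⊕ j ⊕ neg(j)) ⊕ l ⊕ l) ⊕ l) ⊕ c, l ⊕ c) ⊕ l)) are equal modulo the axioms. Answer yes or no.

Answer: yes — both canonical forms are b ⊕ g(b ⊕ c ⊕ g(c, j) ⊕ g(l, b) ⊕ l, g(c ⊕ l ⊕ l, c ⊕ c ⊕ l ⊕ l)) ⊕ g(c ⊕ l, c ⊕ l) ⊕ g(j ⊕ j, b ⊕ c) ⊕ j ⊕ l

Derivation:
Left:  ((g(j ⊕ j, b ⊕ c) ⊕ neg(neg(l))) ⊕ j) ⊕ (g((b ⊕ j ⊕ neg(j)) ⊕ c ⊕ (l ⊕ g(l, b)) ⊕ g(c, j), g(((neg(b) ⊕ (b ⊕ l ⊕ neg(b)) ⊕ b) ⊕ c) ⊕ l, c ⊕ l ⊕ c ⊕ (((neg(l) ⊕ l) ⊕ neg(neg(neg(j)))) ⊕ (j ⊕ l)))) ⊕ b) ⊕ g(c ⊕ l, neg(neg(l ⊕ c)))
  Push neg inside:  distribute neg over ⊕ and collapse double neg
  Collect:  g(j ⊕ j, b ⊕ c) ⊕ l ⊕ j ⊕ g(b ⊕ c ⊕ g(c, j) ⊕ g(l, b) ⊕ l, g(c ⊕ l ⊕ l, c ⊕ c ⊕ l ⊕ l)) ⊕ b ⊕ g(c ⊕ l, c ⊕ l)
  Sort:  b ⊕ g(b ⊕ c ⊕ g(c, j) ⊕ g(l, b) ⊕ l, g(c ⊕ l ⊕ l, c ⊕ c ⊕ l ⊕ l)) ⊕ g(c ⊕ l, c ⊕ l) ⊕ g(j ⊕ j, b ⊕ c) ⊕ j ⊕ l
Right:  (g(j ⊕ j, neg(neg(c ⊕ b))) ⊕ (g((c ⊕ l) ⊕ (g(l, b) ⊕ (g(c, j) ⊕ b)), g(l ⊕ (c ⊕ neg(neg((neg(b) ⊕ l) ⊕ b))), l ⊕ neg(neg(l)) ⊕ c ⊕ c)) ⊕ j)) ⊕ (neg(neg(b)) ⊕ (g((neg(l) ⊕ ((neg(l) ⊕ j ⊕ neg(j)) ⊕ l ⊕ l) ⊕ l) ⊕ c, l ⊕ c) ⊕ l))
  Push neg inside:  distribute neg over ⊕ and collapse double neg
  Combine occurrences:  g(j ⊕ j, b ⊕ c) ⊕ g(b ⊕ c ⊕ g(c, j) ⊕ g(l, b) ⊕ l, g(c ⊕ l ⊕ l, c ⊕ c ⊕ l ⊕ l)) ⊕ j ⊕ b ⊕ g(c ⊕ l, c ⊕ l) ⊕ l
  Sort arguments:  b ⊕ g(b ⊕ c ⊕ g(c, j) ⊕ g(l, b) ⊕ l, g(c ⊕ l ⊕ l, c ⊕ c ⊕ l ⊕ l)) ⊕ g(c ⊕ l, c ⊕ l) ⊕ g(j ⊕ j, b ⊕ c) ⊕ j ⊕ l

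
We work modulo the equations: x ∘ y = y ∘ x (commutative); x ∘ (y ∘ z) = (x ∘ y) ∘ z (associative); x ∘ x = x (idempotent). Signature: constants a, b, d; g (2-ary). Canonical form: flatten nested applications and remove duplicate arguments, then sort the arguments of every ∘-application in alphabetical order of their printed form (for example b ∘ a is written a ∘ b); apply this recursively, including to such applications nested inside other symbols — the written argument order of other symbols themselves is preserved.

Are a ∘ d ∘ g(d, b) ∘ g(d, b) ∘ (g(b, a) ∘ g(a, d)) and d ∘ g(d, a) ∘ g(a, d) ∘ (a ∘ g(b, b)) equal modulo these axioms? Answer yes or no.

Answer: no — a ∘ d ∘ g(a, d) ∘ g(b, a) ∘ g(d, b) vs a ∘ d ∘ g(a, d) ∘ g(b, b) ∘ g(d, a)

Derivation:
Left:  a ∘ d ∘ g(d, b) ∘ g(d, b) ∘ (g(b, a) ∘ g(a, d))
  Un-nest:  a ∘ d ∘ g(d, b) ∘ g(d, b) ∘ g(b, a) ∘ g(a, d)
  Drop duplicates:  drop duplicate g(d, b)
  Sort arguments:  a ∘ d ∘ g(a, d) ∘ g(b, a) ∘ g(d, b)
Right:  d ∘ g(d, a) ∘ g(a, d) ∘ (a ∘ g(b, b))
  Un-nest:  d ∘ g(d, a) ∘ g(a, d) ∘ a ∘ g(b, b)
  Order the arguments:  a ∘ d ∘ g(a, d) ∘ g(b, b) ∘ g(d, a)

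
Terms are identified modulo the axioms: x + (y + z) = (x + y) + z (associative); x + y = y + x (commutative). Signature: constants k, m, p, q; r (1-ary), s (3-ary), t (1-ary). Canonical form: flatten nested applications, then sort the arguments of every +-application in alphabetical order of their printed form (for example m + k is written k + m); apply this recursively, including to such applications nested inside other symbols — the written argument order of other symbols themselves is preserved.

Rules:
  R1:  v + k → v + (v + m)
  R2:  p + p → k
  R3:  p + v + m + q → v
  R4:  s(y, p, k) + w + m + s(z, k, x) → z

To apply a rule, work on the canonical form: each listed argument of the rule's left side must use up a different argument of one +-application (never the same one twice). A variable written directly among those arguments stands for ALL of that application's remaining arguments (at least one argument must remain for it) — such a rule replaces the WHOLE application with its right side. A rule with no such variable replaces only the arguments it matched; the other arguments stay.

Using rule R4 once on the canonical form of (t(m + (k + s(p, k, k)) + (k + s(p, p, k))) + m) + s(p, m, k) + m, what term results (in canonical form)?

Answer: m + m + s(p, m, k) + t(p)

Derivation:
Canonical form:  m + m + s(p, m, k) + t(k + k + m + s(p, k, k) + s(p, p, k))
Match R4:  consume m, s(p, k, k), s(p, p, k);  w := k + k, x := k, y := p, z := p
The extension variable absorbs all remaining arguments, so the whole application is rewritten.
Giving:  m + m + s(p, m, k) + t(p)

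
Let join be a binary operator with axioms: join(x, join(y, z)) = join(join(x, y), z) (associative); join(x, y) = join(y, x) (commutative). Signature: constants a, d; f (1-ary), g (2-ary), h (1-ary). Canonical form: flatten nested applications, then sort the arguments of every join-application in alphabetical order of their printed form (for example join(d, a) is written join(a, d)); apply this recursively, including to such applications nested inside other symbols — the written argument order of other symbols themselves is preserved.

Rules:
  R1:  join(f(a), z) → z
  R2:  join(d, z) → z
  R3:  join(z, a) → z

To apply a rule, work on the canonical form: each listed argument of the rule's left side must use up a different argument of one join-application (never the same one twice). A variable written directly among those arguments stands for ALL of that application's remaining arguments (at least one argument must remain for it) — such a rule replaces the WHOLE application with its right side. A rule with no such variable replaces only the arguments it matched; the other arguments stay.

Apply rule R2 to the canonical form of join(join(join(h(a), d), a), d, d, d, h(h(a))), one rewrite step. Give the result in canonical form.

Canonical form:  join(a, d, d, d, d, h(a), h(h(a)))
Match R2:  consume d;  z := join(a, d, d, d, h(a), h(h(a)))
The extension variable absorbs all remaining arguments, so the whole application is rewritten.
New term:  join(a, d, d, d, h(a), h(h(a)))

Answer: join(a, d, d, d, h(a), h(h(a)))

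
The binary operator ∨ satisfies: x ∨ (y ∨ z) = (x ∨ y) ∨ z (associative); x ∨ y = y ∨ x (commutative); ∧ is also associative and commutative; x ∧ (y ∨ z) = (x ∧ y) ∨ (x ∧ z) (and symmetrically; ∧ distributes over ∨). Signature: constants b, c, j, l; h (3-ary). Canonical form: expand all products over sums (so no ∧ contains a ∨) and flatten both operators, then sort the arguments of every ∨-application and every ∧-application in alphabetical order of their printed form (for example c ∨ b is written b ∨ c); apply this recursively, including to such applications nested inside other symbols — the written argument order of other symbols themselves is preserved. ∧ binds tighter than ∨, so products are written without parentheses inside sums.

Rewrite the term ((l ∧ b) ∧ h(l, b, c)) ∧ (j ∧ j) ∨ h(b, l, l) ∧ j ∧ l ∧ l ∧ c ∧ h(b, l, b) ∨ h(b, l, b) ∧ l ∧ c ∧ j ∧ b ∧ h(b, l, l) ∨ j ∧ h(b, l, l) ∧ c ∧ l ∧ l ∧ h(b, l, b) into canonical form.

Merge nested applications:  b ∧ h(l, b, c) ∧ j ∧ j ∧ l ∨ c ∧ h(b, l, b) ∧ h(b, l, l) ∧ j ∧ l ∧ l ∨ b ∧ c ∧ h(b, l, b) ∧ h(b, l, l) ∧ j ∧ l ∨ c ∧ h(b, l, b) ∧ h(b, l, l) ∧ j ∧ l ∧ l
Order the arguments:  b ∧ c ∧ h(b, l, b) ∧ h(b, l, l) ∧ j ∧ l ∨ b ∧ h(l, b, c) ∧ j ∧ j ∧ l ∨ c ∧ h(b, l, b) ∧ h(b, l, l) ∧ j ∧ l ∧ l ∨ c ∧ h(b, l, b) ∧ h(b, l, l) ∧ j ∧ l ∧ l

Answer: b ∧ c ∧ h(b, l, b) ∧ h(b, l, l) ∧ j ∧ l ∨ b ∧ h(l, b, c) ∧ j ∧ j ∧ l ∨ c ∧ h(b, l, b) ∧ h(b, l, l) ∧ j ∧ l ∧ l ∨ c ∧ h(b, l, b) ∧ h(b, l, l) ∧ j ∧ l ∧ l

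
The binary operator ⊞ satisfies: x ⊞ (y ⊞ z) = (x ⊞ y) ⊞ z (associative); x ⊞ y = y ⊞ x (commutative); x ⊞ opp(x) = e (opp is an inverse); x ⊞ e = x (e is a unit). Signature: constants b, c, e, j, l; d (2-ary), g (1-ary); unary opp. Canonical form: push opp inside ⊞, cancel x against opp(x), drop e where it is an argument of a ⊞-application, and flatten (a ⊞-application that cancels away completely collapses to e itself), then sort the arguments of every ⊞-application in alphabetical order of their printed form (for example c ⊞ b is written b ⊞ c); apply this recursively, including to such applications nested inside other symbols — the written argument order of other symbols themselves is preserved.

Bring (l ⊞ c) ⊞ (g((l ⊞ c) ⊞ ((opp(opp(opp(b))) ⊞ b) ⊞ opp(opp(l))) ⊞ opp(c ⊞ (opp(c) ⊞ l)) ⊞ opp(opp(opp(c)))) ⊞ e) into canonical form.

Answer: c ⊞ g(l) ⊞ l

Derivation:
Push opp inside:  distribute opp over ⊞ and collapse double opp
Collect terms:  l ⊞ c ⊞ g(l)
Order the arguments:  c ⊞ g(l) ⊞ l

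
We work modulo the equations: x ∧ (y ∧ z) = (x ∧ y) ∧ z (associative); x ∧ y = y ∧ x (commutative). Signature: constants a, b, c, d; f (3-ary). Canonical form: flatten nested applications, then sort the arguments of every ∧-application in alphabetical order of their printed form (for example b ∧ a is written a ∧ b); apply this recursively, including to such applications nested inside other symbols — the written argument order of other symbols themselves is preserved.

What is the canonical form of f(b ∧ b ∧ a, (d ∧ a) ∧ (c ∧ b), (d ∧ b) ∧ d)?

Focus inside:  (d ∧ a) ∧ (c ∧ b)
Merge nested applications:  d ∧ a ∧ c ∧ b
Order the arguments:  a ∧ b ∧ c ∧ d
Rebuild:  f(a ∧ b ∧ b, a ∧ b ∧ c ∧ d, b ∧ d ∧ d)

Answer: f(a ∧ b ∧ b, a ∧ b ∧ c ∧ d, b ∧ d ∧ d)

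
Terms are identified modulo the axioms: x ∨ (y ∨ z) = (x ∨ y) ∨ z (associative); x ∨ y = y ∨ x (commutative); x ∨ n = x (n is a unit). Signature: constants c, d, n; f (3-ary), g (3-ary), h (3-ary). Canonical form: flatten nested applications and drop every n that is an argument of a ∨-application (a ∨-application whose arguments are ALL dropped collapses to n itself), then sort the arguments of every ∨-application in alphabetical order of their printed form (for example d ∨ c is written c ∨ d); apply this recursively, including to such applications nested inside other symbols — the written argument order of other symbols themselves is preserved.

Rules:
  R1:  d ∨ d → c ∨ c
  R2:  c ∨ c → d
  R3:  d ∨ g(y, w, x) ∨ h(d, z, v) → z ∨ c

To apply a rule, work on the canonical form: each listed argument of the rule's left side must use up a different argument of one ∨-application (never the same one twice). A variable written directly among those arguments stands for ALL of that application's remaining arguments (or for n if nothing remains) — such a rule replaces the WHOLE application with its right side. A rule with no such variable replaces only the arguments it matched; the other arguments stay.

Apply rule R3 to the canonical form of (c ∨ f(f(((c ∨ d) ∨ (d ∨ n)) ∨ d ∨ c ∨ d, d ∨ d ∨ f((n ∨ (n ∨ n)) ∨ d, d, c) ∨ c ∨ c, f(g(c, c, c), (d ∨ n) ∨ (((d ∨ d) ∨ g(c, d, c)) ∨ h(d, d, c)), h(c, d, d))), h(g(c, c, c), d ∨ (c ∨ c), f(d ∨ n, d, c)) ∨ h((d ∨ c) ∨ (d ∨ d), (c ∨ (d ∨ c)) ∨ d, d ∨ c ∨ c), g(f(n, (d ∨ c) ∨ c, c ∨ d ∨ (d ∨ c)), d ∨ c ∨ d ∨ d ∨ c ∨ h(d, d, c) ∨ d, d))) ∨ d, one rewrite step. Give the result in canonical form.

Answer: c ∨ d ∨ f(f(c ∨ c ∨ d ∨ d ∨ d ∨ d, c ∨ c ∨ d ∨ d ∨ f(d, d, c), f(g(c, c, c), c ∨ d ∨ d ∨ d, h(c, d, d))), h(c ∨ d ∨ d ∨ d, c ∨ c ∨ d ∨ d, c ∨ c ∨ d) ∨ h(g(c, c, c), c ∨ c ∨ d, f(d, d, c)), g(f(n, c ∨ c ∨ d, c ∨ c ∨ d ∨ d), c ∨ c ∨ d ∨ d ∨ d ∨ d ∨ h(d, d, c), d))

Derivation:
Canonical form:  c ∨ d ∨ f(f(c ∨ c ∨ d ∨ d ∨ d ∨ d, c ∨ c ∨ d ∨ d ∨ f(d, d, c), f(g(c, c, c), d ∨ d ∨ d ∨ g(c, d, c) ∨ h(d, d, c), h(c, d, d))), h(c ∨ d ∨ d ∨ d, c ∨ c ∨ d ∨ d, c ∨ c ∨ d) ∨ h(g(c, c, c), c ∨ c ∨ d, f(d, d, c)), g(f(n, c ∨ c ∨ d, c ∨ c ∨ d ∨ d), c ∨ c ∨ d ∨ d ∨ d ∨ d ∨ h(d, d, c), d))
Match R3:  consume d, g(c, d, c), h(d, d, c);  v := c, w := d, x := c, y := c, z := d
New term:  c ∨ d ∨ f(f(c ∨ c ∨ d ∨ d ∨ d ∨ d, c ∨ c ∨ d ∨ d ∨ f(d, d, c), f(g(c, c, c), c ∨ d ∨ d ∨ d, h(c, d, d))), h(c ∨ d ∨ d ∨ d, c ∨ c ∨ d ∨ d, c ∨ c ∨ d) ∨ h(g(c, c, c), c ∨ c ∨ d, f(d, d, c)), g(f(n, c ∨ c ∨ d, c ∨ c ∨ d ∨ d), c ∨ c ∨ d ∨ d ∨ d ∨ d ∨ h(d, d, c), d))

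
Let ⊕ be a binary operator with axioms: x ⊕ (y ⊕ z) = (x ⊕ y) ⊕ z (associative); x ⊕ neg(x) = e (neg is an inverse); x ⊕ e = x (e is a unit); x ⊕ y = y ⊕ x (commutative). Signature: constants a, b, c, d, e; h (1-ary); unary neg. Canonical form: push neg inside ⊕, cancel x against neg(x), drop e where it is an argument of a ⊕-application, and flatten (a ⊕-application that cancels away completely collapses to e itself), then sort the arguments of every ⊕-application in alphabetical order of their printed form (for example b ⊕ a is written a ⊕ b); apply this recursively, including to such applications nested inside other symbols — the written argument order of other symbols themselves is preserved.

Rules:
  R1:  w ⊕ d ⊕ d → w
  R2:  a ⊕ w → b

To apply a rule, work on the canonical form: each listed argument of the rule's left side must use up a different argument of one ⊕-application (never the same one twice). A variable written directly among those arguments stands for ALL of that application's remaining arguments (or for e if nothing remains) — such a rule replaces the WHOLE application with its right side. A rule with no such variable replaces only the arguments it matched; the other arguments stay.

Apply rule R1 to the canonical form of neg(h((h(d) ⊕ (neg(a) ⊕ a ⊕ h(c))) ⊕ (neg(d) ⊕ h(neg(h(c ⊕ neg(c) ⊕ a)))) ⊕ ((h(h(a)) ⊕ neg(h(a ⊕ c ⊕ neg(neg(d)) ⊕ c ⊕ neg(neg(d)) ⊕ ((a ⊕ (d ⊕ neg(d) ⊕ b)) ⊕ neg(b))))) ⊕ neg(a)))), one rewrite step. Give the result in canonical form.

Answer: neg(h(h(c) ⊕ h(d) ⊕ h(h(a)) ⊕ h(neg(h(a))) ⊕ neg(a) ⊕ neg(d) ⊕ neg(h(a ⊕ a ⊕ c ⊕ c))))

Derivation:
Canonical form:  neg(h(h(c) ⊕ h(d) ⊕ h(h(a)) ⊕ h(neg(h(a))) ⊕ neg(a) ⊕ neg(d) ⊕ neg(h(a ⊕ a ⊕ c ⊕ c ⊕ d ⊕ d))))
Match R1:  consume d, d;  w := a ⊕ a ⊕ c ⊕ c
The variable takes the whole remainder — replace the entire application.
Giving:  neg(h(h(c) ⊕ h(d) ⊕ h(h(a)) ⊕ h(neg(h(a))) ⊕ neg(a) ⊕ neg(d) ⊕ neg(h(a ⊕ a ⊕ c ⊕ c))))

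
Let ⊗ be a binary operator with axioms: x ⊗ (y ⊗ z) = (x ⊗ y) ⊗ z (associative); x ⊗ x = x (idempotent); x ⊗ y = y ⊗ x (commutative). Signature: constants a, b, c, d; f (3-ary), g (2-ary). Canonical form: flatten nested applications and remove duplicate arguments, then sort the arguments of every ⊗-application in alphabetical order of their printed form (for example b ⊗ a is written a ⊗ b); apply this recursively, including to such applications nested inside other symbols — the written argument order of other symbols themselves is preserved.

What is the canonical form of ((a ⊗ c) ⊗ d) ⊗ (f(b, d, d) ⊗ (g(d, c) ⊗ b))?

Answer: a ⊗ b ⊗ c ⊗ d ⊗ f(b, d, d) ⊗ g(d, c)

Derivation:
Un-nest:  a ⊗ c ⊗ d ⊗ f(b, d, d) ⊗ g(d, c) ⊗ b
Order the arguments:  a ⊗ b ⊗ c ⊗ d ⊗ f(b, d, d) ⊗ g(d, c)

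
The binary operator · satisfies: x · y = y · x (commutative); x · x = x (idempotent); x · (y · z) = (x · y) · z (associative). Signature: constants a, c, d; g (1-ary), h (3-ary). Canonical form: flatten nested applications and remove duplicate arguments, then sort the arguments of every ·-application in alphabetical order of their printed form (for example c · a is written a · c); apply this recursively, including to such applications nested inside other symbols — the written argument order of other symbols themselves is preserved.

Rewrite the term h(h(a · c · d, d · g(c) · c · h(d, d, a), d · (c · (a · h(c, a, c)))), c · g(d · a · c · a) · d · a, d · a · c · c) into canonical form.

Work inside:  c · g(d · a · c · a) · d · a
Inside:  g(d · a · c · a)  →  g(a · c · d)
Order the arguments:  a · c · d · g(a · c · d)
Rebuild:  h(h(a · c · d, c · d · g(c) · h(d, d, a), a · c · d · h(c, a, c)), a · c · d · g(a · c · d), a · c · d)

Answer: h(h(a · c · d, c · d · g(c) · h(d, d, a), a · c · d · h(c, a, c)), a · c · d · g(a · c · d), a · c · d)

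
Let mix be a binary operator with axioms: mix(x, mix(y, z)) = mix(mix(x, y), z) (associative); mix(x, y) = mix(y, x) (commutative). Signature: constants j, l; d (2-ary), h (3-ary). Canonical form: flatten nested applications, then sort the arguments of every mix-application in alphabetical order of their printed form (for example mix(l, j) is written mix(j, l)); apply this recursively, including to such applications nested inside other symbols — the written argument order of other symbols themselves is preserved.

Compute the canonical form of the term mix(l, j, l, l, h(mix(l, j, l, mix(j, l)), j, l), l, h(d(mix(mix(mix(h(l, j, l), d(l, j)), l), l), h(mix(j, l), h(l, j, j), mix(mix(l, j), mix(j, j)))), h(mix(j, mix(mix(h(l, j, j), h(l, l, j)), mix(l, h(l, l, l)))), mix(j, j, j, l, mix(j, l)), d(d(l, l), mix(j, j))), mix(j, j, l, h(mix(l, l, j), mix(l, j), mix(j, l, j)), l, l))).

Answer: mix(h(d(mix(d(l, j), h(l, j, l), l, l), h(mix(j, l), h(l, j, j), mix(j, j, j, l))), h(mix(h(l, j, j), h(l, l, j), h(l, l, l), j, l), mix(j, j, j, j, l, l), d(d(l, l), mix(j, j))), mix(h(mix(j, l, l), mix(j, l), mix(j, j, l)), j, j, l, l, l)), h(mix(j, j, l, l, l), j, l), j, l, l, l, l)

Derivation:
Inside:  h(mix(l, j, l, mix(j, l)), j, l)  →  h(mix(j, j, l, l, l), j, l)
Simplify inside:  h(d(mix(mix(mix(h(l, j, l), d(l, j)), l), l), h(mix(j, l), h(l, j, j), mix(mix(l, j), mix(j, j)))), h(mix(j, mix(mix(h(l, j, j), h(l, l, j)), mix(l, h(l, l, l)))), mix(j, j, j, l, mix(j, l)), d(d(l, l), mix(j, j))), mix(j, j, l, h(mix(l, l, j), mix(l, j), mix(j, l, j)), l, l))  →  h(d(mix(d(l, j), h(l, j, l), l, l), h(mix(j, l), h(l, j, j), mix(j, j, j, l))), h(mix(h(l, j, j), h(l, l, j), h(l, l, l), j, l), mix(j, j, j, j, l, l), d(d(l, l), mix(j, j))), mix(h(mix(j, l, l), mix(j, l), mix(j, j, l)), j, j, l, l, l))
Sort arguments:  mix(h(d(mix(d(l, j), h(l, j, l), l, l), h(mix(j, l), h(l, j, j), mix(j, j, j, l))), h(mix(h(l, j, j), h(l, l, j), h(l, l, l), j, l), mix(j, j, j, j, l, l), d(d(l, l), mix(j, j))), mix(h(mix(j, l, l), mix(j, l), mix(j, j, l)), j, j, l, l, l)), h(mix(j, j, l, l, l), j, l), j, l, l, l, l)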